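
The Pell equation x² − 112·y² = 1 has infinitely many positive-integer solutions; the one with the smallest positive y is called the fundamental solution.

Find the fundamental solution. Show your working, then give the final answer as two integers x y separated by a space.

[10; 1,1,2,1,1,20] for √112; ℓ=6 ⇒ convergent index 5
k=0  a_k=10  p_k/q_k = 10/1
…
k=4  a_k=1  p_k/q_k = 74/7
k=5  a_k=1  p_k/q_k = 127/12
→ (127, 12).  Check: 127²=16129, 112·12²=16128, difference 1.

127 12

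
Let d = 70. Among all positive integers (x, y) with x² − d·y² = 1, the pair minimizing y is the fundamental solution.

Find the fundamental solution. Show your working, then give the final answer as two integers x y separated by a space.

251 30

√70 = [8; 2,1,2,1,2,16, …], period ℓ=6 (even) → k=5
a_0=8:  p_0=8·1+0=8,  q_0=8·0+1=1
a_1=2:  p_1=2·8+1=17,  q_1=2·1+0=2
…
a_4=1:  p_4=1·67+25=92,  q_4=1·8+3=11
a_5=2:  p_5=2·92+67=251,  q_5=2·11+8=30
→ (251, 30).  Check: 251²=63001, 70·30²=63000, difference 1.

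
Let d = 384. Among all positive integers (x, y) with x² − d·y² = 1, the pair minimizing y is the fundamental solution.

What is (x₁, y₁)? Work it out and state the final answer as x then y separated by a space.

4801 245

d=384: √d = [19; 1,1,2,9,2,1,1,38] (ℓ=8, even), read p_7/q_7
k=0  a_k=19  p_k/q_k = 19/1
…
k=2  a_k=1  p_k/q_k = 39/2
k=3  a_k=2  p_k/q_k = 98/5
k=4  a_k=9  p_k/q_k = 921/47
k=5  a_k=2  p_k/q_k = 1940/99
k=6  a_k=1  p_k/q_k = 2861/146
k=7  a_k=1  p_k/q_k = 4801/245
→ (4801, 245).  Check: 4801²=23049601, 384·245²=23049600, difference 1.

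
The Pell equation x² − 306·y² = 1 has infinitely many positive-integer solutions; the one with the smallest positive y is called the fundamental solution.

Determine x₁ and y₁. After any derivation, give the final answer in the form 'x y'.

35 2

[17; 2,34] for √306; ℓ=2 ⇒ convergent index 1
i=0: a=17 ⇒ p=17, q=1
i=1: a=2 ⇒ p=35, q=2
fundamental: x₁=35, y₁=2  (since 1225 − 306·4 = 1)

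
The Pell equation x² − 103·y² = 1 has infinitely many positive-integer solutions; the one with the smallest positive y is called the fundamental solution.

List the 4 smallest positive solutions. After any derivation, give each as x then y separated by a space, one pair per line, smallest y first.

√103 → a₀=10, period (6,1,2,1,1,9,1,1,2,1,6,20); ℓ=12 even so k=11
i=0: a=10 ⇒ p=10, q=1
…
i=4: a=1 ⇒ p=274, q=27
…
i=6: a=9 ⇒ p=4567, q=450
i=7: a=1 ⇒ p=5044, q=497
…
i=9: a=2 ⇒ p=24266, q=2391
i=10: a=1 ⇒ p=33877, q=3338
i=11: a=6 ⇒ p=227528, q=22419
→ (227528, 22419).  Check: 227528²=51768990784, 103·22419²=51768990783, difference 1.
(x_2, y_2) = (227528·227528 + 103·22419·22419, 227528·22419 + 22419·227528) = (103537981567, 10201900464)
(x_3, y_3) = (227528·103537981567 + 103·22419·10201900464, 227528·10201900464 + 22419·103537981567) = (47115579739725224, 4642436017523565)
(x_4, y_4) = (227528·47115579739725224 + 103·22419·4642436017523565, 227528·4642436017523565 + 22419·47115579739725224) = (21440227253936863550977, 2112568364380001494176)

227528 22419
103537981567 10201900464
47115579739725224 4642436017523565
21440227253936863550977 2112568364380001494176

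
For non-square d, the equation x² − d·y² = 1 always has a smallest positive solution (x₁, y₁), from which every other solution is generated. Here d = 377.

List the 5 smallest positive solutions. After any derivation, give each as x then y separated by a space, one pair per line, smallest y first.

233 12
108577 5592
50596649 2605860
23577929857 1214325168
10987264716713 565872922428

√377 → a₀=19, period (2,2,2,38); ℓ=4 even so k=3
step 0: (19, 1)  from 19·(1,0) + (0,1)
…
step 2: (97, 5)  from 2·(39,2) + (19,1)
step 3: (233, 12)  from 2·(97,5) + (39,2)
→ (233, 12).  Check: 233²=54289, 377·12²=54288, difference 1.
(233+12√377)^2 = 108577 + 5592√377
(233+12√377)^3 = 50596649 + 2605860√377
(233+12√377)^4 = 23577929857 + 1214325168√377
(233+12√377)^5 = 10987264716713 + 565872922428√377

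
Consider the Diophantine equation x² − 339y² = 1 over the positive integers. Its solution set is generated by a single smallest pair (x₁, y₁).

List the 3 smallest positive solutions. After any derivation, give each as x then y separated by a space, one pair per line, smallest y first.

97970 5321
19196241799 1042596740
3761311617998090 204286405230279

√339 → a₀=18, period (2,2,2,1,17,1,2,2,2,36); ℓ=10 even so k=9
step 0: (18, 1)  from 18·(1,0) + (0,1)
…
step 2: (92, 5)  from 2·(37,2) + (18,1)
step 3: (221, 12)  from 2·(92,5) + (37,2)
step 4: (313, 17)  from 1·(221,12) + (92,5)
…
step 6: (5855, 318)  from 1·(5542,301) + (313,17)
step 7: (17252, 937)  from 2·(5855,318) + (5542,301)
step 8: (40359, 2192)  from 2·(17252,937) + (5855,318)
step 9: (97970, 5321)  from 2·(40359,2192) + (17252,937)
fundamental: x₁=97970, y₁=5321  (since 9598120900 − 339·28313041 = 1)
(x_2, y_2) = (97970·97970 + 339·5321·5321, 97970·5321 + 5321·97970) = (19196241799, 1042596740)
(x_3, y_3) = (97970·19196241799 + 339·5321·1042596740, 97970·1042596740 + 5321·19196241799) = (3761311617998090, 204286405230279)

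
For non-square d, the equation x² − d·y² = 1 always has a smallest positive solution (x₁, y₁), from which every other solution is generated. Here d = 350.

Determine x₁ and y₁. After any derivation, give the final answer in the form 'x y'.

√350 → a₀=18, period (1,2,2,2,1,36); ℓ=6 even so k=5
k=0  a_k=18  p_k/q_k = 18/1
…
k=2  a_k=2  p_k/q_k = 56/3
…
k=4  a_k=2  p_k/q_k = 318/17
k=5  a_k=1  p_k/q_k = 449/24
→ (449, 24).  Check: 449²=201601, 350·24²=201600, difference 1.

449 24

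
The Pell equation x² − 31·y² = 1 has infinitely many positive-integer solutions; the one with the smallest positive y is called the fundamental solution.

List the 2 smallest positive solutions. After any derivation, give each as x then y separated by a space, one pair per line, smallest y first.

1520 273
4620799 829920

√31 = [5; 1,1,3,5,3,1,1,10, …], period ℓ=8 (even) → k=7
step 0: (5, 1)  from 5·(1,0) + (0,1)
…
step 4: (206, 37)  from 5·(39,7) + (11,2)
…
step 6: (863, 155)  from 1·(657,118) + (206,37)
step 7: (1520, 273)  from 1·(863,155) + (657,118)
(x₁, y₁) = (1520, 273);  1520² − 31·273² = 1 ✓
(x_2, y_2) = (1520·1520 + 31·273·273, 1520·273 + 273·1520) = (4620799, 829920)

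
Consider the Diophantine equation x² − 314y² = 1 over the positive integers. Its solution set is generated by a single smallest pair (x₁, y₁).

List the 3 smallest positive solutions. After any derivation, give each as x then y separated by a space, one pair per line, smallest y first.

392499 22150
308110930001 17387705700
241866463828532499 13649314199066450

√314 = [17; 1,2,1,1,2,1,34, …], period ℓ=7 (odd) → k=13
a_0=17:  p_0=17·1+0=17,  q_0=17·0+1=1
…
a_12=2:  p_12=2·109882+62853=282617,  q_12=2·6201+3547=15949
a_13=1:  p_13=1·282617+109882=392499,  q_13=1·15949+6201=22150
(x₁, y₁) = (392499, 22150);  392499² − 314·22150² = 1 ✓
k=2:  x_2 = 392499·392499+314·22150·22150 = 308110930001,  y_2 = 392499·22150+22150·392499 = 17387705700
k=3:  x_3 = 392499·308110930001+314·22150·17387705700 = 241866463828532499,  y_3 = 392499·17387705700+22150·308110930001 = 13649314199066450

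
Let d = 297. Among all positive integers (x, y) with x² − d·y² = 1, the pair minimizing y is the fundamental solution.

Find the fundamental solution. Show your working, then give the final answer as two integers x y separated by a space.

48599 2820

√297 = [17; 4,3,1,1,2,1,1,3,4,34, …], period ℓ=10 (even) → k=9
a_0=17:  p_0=17·1+0=17,  q_0=17·0+1=1
a_1=4:  p_1=4·17+1=69,  q_1=4·1+0=4
a_2=3:  p_2=3·69+17=224,  q_2=3·4+1=13
a_3=1:  p_3=1·224+69=293,  q_3=1·13+4=17
a_4=1:  p_4=1·293+224=517,  q_4=1·17+13=30
a_5=2:  p_5=2·517+293=1327,  q_5=2·30+17=77
…
a_8=3:  p_8=3·3171+1844=11357,  q_8=3·184+107=659
a_9=4:  p_9=4·11357+3171=48599,  q_9=4·659+184=2820
(x₁, y₁) = (48599, 2820);  48599² − 297·2820² = 1 ✓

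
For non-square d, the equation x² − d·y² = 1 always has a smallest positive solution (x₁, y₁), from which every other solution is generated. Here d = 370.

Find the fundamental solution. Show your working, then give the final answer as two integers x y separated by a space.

213859 11118

d=370: √d = [19; 4,4,38] (ℓ=3, odd), read p_5/q_5
i=0: a=19 ⇒ p=19, q=1
i=1: a=4 ⇒ p=77, q=4
i=2: a=4 ⇒ p=327, q=17
…
i=4: a=4 ⇒ p=50339, q=2617
i=5: a=4 ⇒ p=213859, q=11118
fundamental: x₁=213859, y₁=11118  (since 45735671881 − 370·123609924 = 1)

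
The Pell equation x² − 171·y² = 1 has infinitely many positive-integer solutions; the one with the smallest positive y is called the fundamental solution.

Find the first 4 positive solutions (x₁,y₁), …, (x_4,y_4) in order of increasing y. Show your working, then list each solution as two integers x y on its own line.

√171 = [13; 13,26, …], period ℓ=2 (even) → k=1
i=0: a=13 ⇒ p=13, q=1
i=1: a=13 ⇒ p=170, q=13
(x₁, y₁) = (170, 13);  170² − 171·13² = 1 ✓
k=2:  x_2 = 170·170+171·13·13 = 57799,  y_2 = 170·13+13·170 = 4420
k=3:  x_3 = 170·57799+171·13·4420 = 19651490,  y_3 = 170·4420+13·57799 = 1502787
k=4:  x_4 = 170·19651490+171·13·1502787 = 6681448801,  y_4 = 170·1502787+13·19651490 = 510943160

170 13
57799 4420
19651490 1502787
6681448801 510943160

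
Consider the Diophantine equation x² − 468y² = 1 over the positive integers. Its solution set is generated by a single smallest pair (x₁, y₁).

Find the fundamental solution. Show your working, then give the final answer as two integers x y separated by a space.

[21; 1,1,1,2,1,1,1,42] for √468; ℓ=8 ⇒ convergent index 7
a_0=21:  p_0=21·1+0=21,  q_0=21·0+1=1
…
a_4=2:  p_4=2·65+43=173,  q_4=2·3+2=8
…
a_6=1:  p_6=1·238+173=411,  q_6=1·11+8=19
a_7=1:  p_7=1·411+238=649,  q_7=1·19+11=30
→ (649, 30).  Check: 649²=421201, 468·30²=421200, difference 1.

649 30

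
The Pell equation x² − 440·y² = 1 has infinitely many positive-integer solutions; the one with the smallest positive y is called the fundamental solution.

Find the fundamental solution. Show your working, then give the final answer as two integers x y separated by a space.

√440 = [20; 1,40, …], period ℓ=2 (even) → k=1
a_0=20:  p_0=20·1+0=20,  q_0=20·0+1=1
a_1=1:  p_1=1·20+1=21,  q_1=1·1+0=1
(x₁, y₁) = (21, 1);  21² − 440·1² = 1 ✓

21 1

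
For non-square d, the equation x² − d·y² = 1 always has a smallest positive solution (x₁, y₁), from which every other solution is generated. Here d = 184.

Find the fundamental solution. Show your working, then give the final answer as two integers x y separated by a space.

24335 1794

√184 = [13; 1,1,3,2,1,2,1,2,3,1,1,26, …], period ℓ=12 (even) → k=11
k=0  a_k=13  p_k/q_k = 13/1
k=1  a_k=1  p_k/q_k = 14/1
…
k=3  a_k=3  p_k/q_k = 95/7
k=4  a_k=2  p_k/q_k = 217/16
…
k=6  a_k=2  p_k/q_k = 841/62
k=7  a_k=1  p_k/q_k = 1153/85
k=8  a_k=2  p_k/q_k = 3147/232
…
k=10  a_k=1  p_k/q_k = 13741/1013
k=11  a_k=1  p_k/q_k = 24335/1794
fundamental: x₁=24335, y₁=1794  (since 592192225 − 184·3218436 = 1)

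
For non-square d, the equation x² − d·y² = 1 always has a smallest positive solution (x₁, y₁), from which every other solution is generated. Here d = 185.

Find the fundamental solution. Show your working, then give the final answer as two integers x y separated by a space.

9249 680

[13; 1,1,1,1,26] for √185; ℓ=5 ⇒ convergent index 9
i=0: a=13 ⇒ p=13, q=1
…
i=3: a=1 ⇒ p=41, q=3
…
i=5: a=26 ⇒ p=1809, q=133
i=6: a=1 ⇒ p=1877, q=138
…
i=8: a=1 ⇒ p=5563, q=409
i=9: a=1 ⇒ p=9249, q=680
→ (9249, 680).  Check: 9249²=85544001, 185·680²=85544000, difference 1.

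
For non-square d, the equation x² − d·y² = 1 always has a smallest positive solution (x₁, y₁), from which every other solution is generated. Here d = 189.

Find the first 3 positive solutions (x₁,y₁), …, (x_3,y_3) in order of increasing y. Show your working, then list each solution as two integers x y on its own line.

55 4
6049 440
665335 48396

[13; 1,2,1,26] for √189; ℓ=4 ⇒ convergent index 3
k=0  a_k=13  p_k/q_k = 13/1
…
k=2  a_k=2  p_k/q_k = 41/3
k=3  a_k=1  p_k/q_k = 55/4
(x₁, y₁) = (55, 4);  55² − 189·4² = 1 ✓
(x_2, y_2) = (55·55 + 189·4·4, 55·4 + 4·55) = (6049, 440)
(x_3, y_3) = (55·6049 + 189·4·440, 55·440 + 4·6049) = (665335, 48396)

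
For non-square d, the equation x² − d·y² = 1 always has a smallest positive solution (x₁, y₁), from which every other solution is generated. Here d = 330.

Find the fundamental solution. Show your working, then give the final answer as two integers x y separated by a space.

109 6

√330 = [18; 6,36, …], period ℓ=2 (even) → k=1
step 0: (18, 1)  from 18·(1,0) + (0,1)
step 1: (109, 6)  from 6·(18,1) + (1,0)
fundamental: x₁=109, y₁=6  (since 11881 − 330·36 = 1)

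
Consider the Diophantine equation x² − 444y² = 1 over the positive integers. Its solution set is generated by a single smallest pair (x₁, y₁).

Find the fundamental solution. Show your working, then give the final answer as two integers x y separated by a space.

295 14

√444 → a₀=21, period (14,42); ℓ=2 even so k=1
k=0  a_k=21  p_k/q_k = 21/1
k=1  a_k=14  p_k/q_k = 295/14
fundamental: x₁=295, y₁=14  (since 87025 − 444·196 = 1)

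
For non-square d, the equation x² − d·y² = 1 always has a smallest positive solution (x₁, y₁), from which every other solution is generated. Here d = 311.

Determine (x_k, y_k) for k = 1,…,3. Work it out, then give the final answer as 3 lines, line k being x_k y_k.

[17; 1,1,1,2,1,…,1,1,34] for √311; ℓ=16 ⇒ convergent index 15
step 0: (17, 1)  from 17·(1,0) + (0,1)
step 1: (18, 1)  from 1·(17,1) + (1,0)
…
step 3: (53, 3)  from 1·(35,2) + (18,1)
…
step 5: (194, 11)  from 1·(141,8) + (53,3)
step 6: (1305, 74)  from 6·(194,11) + (141,8)
step 7: (4109, 233)  from 3·(1305,74) + (194,11)
step 8: (71158, 4035)  from 17·(4109,233) + (1305,74)
step 9: (217583, 12338)  from 3·(71158,4035) + (4109,233)
step 10: (1376656, 78063)  from 6·(217583,12338) + (71158,4035)
step 11: (1594239, 90401)  from 1·(1376656,78063) + (217583,12338)
step 12: (4565134, 258865)  from 2·(1594239,90401) + (1376656,78063)
…
step 14: (10724507, 608131)  from 1·(6159373,349266) + (4565134,258865)
step 15: (16883880, 957397)  from 1·(10724507,608131) + (6159373,349266)
→ (16883880, 957397).  Check: 16883880²=285065403854400, 311·957397²=285065403854399, difference 1.
k=2:  x_2 = 16883880·16883880+311·957397·957397 = 570130807708799,  y_2 = 16883880·957397+957397·16883880 = 32329152120720
k=3:  x_3 = 16883880·570130807708799+311·957397·32329152120720 = 19252040283316857636360,  y_3 = 16883880·32329152120720+957397·570130807708799 = 1091683049815963029803

16883880 957397
570130807708799 32329152120720
19252040283316857636360 1091683049815963029803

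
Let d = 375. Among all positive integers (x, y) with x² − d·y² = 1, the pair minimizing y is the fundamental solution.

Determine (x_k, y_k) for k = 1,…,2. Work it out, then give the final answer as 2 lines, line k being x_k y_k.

15124 781
457470751 23623688

d=375: √d = [19; 2,1,2,1,5,1,2,1,2,38] (ℓ=10, even), read p_9/q_9
k=0  a_k=19  p_k/q_k = 19/1
…
k=2  a_k=1  p_k/q_k = 58/3
…
k=4  a_k=1  p_k/q_k = 213/11
…
k=6  a_k=1  p_k/q_k = 1433/74
k=7  a_k=2  p_k/q_k = 4086/211
k=8  a_k=1  p_k/q_k = 5519/285
k=9  a_k=2  p_k/q_k = 15124/781
→ (15124, 781).  Check: 15124²=228735376, 375·781²=228735375, difference 1.
n=2: (15124,781)∘(15124,781) = (15124·15124+375·781·781, 15124·781+781·15124) = (457470751,23623688)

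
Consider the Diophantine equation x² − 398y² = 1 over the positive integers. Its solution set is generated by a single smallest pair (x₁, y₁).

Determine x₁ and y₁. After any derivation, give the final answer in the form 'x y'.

399 20

√398 = [19; 1,18,1,38, …], period ℓ=4 (even) → k=3
a_0=19:  p_0=19·1+0=19,  q_0=19·0+1=1
a_1=1:  p_1=1·19+1=20,  q_1=1·1+0=1
a_2=18:  p_2=18·20+19=379,  q_2=18·1+1=19
a_3=1:  p_3=1·379+20=399,  q_3=1·19+1=20
→ (399, 20).  Check: 399²=159201, 398·20²=159200, difference 1.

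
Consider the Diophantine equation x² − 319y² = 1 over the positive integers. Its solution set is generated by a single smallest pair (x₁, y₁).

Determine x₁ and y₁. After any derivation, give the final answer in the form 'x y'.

12901780 722361

d=319: √d = [17; 1,6,5,1,4,…,6,1,34] (ℓ=14, even), read p_13/q_13
k=0  a_k=17  p_k/q_k = 17/1
…
k=5  a_k=4  p_k/q_k = 3715/208
…
k=10  a_k=1  p_k/q_k = 309613/17335
…
k=12  a_k=6  p_k/q_k = 11102899/621643
k=13  a_k=1  p_k/q_k = 12901780/722361
(x₁, y₁) = (12901780, 722361);  12901780² − 319·722361² = 1 ✓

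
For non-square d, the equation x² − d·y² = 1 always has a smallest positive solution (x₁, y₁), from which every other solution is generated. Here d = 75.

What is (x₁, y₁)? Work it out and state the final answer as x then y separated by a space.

[8; 1,1,1,16] for √75; ℓ=4 ⇒ convergent index 3
i=0: a=8 ⇒ p=8, q=1
i=1: a=1 ⇒ p=9, q=1
i=2: a=1 ⇒ p=17, q=2
i=3: a=1 ⇒ p=26, q=3
→ (26, 3).  Check: 26²=676, 75·3²=675, difference 1.

26 3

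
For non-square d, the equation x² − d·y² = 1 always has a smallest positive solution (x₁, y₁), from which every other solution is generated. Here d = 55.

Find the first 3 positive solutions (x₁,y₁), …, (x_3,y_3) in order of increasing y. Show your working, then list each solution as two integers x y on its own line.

√55 → a₀=7, period (2,2,2,14); ℓ=4 even so k=3
step 0: (7, 1)  from 7·(1,0) + (0,1)
…
step 2: (37, 5)  from 2·(15,2) + (7,1)
step 3: (89, 12)  from 2·(37,5) + (15,2)
(x₁, y₁) = (89, 12);  89² − 55·12² = 1 ✓
n=2: (89,12)∘(89,12) = (89·89+55·12·12, 89·12+12·89) = (15841,2136)
n=3: (15841,2136)∘(89,12) = (89·15841+55·12·2136, 89·2136+12·15841) = (2819609,380196)

89 12
15841 2136
2819609 380196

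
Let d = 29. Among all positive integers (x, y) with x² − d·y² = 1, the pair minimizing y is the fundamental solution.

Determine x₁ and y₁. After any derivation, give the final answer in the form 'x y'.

9801 1820

√29 → a₀=5, period (2,1,1,2,10); ℓ=5 odd so k=9
a_0=5:  p_0=5·1+0=5,  q_0=5·0+1=1
a_1=2:  p_1=2·5+1=11,  q_1=2·1+0=2
…
a_6=2:  p_6=2·727+70=1524,  q_6=2·135+13=283
a_7=1:  p_7=1·1524+727=2251,  q_7=1·283+135=418
a_8=1:  p_8=1·2251+1524=3775,  q_8=1·418+283=701
a_9=2:  p_9=2·3775+2251=9801,  q_9=2·701+418=1820
fundamental: x₁=9801, y₁=1820  (since 96059601 − 29·3312400 = 1)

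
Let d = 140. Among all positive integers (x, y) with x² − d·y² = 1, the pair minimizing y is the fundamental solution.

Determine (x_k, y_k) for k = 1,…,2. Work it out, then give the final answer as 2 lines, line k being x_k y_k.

√140 = [11; 1,4,1,22, …], period ℓ=4 (even) → k=3
k=0  a_k=11  p_k/q_k = 11/1
k=1  a_k=1  p_k/q_k = 12/1
k=2  a_k=4  p_k/q_k = 59/5
k=3  a_k=1  p_k/q_k = 71/6
(x₁, y₁) = (71, 6);  71² − 140·6² = 1 ✓
k=2:  x_2 = 71·71+140·6·6 = 10081,  y_2 = 71·6+6·71 = 852

71 6
10081 852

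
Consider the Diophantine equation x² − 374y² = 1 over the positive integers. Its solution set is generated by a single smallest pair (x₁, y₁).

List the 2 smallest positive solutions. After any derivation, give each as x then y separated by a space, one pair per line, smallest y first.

√374 → a₀=19, period (2,1,18,1,2,38); ℓ=6 even so k=5
a_0=19:  p_0=19·1+0=19,  q_0=19·0+1=1
…
a_3=18:  p_3=18·58+39=1083,  q_3=18·3+2=56
a_4=1:  p_4=1·1083+58=1141,  q_4=1·56+3=59
a_5=2:  p_5=2·1141+1083=3365,  q_5=2·59+56=174
→ (3365, 174).  Check: 3365²=11323225, 374·174²=11323224, difference 1.
(x_2, y_2) = (3365·3365 + 374·174·174, 3365·174 + 174·3365) = (22646449, 1171020)

3365 174
22646449 1171020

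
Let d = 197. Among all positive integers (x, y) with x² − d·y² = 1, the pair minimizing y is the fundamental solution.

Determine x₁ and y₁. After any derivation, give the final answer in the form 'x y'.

393 28

[14; 28] for √197; ℓ=1 ⇒ convergent index 1
i=0: a=14 ⇒ p=14, q=1
i=1: a=28 ⇒ p=393, q=28
→ (393, 28).  Check: 393²=154449, 197·28²=154448, difference 1.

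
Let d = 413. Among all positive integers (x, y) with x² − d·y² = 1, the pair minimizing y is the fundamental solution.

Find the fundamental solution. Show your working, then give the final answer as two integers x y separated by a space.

113399 5580

d=413: √d = [20; 3,9,1,4,1,9,3,40] (ℓ=8, even), read p_7/q_7
step 0: (20, 1)  from 20·(1,0) + (0,1)
step 1: (61, 3)  from 3·(20,1) + (1,0)
…
step 3: (630, 31)  from 1·(569,28) + (61,3)
step 4: (3089, 152)  from 4·(630,31) + (569,28)
…
step 6: (36560, 1799)  from 9·(3719,183) + (3089,152)
step 7: (113399, 5580)  from 3·(36560,1799) + (3719,183)
→ (113399, 5580).  Check: 113399²=12859333201, 413·5580²=12859333200, difference 1.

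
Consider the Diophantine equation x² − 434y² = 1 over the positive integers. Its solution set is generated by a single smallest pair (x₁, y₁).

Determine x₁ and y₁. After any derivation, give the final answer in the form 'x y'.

125 6

√434 → a₀=20, period (1,4,1,40); ℓ=4 even so k=3
k=0  a_k=20  p_k/q_k = 20/1
…
k=2  a_k=4  p_k/q_k = 104/5
k=3  a_k=1  p_k/q_k = 125/6
→ (125, 6).  Check: 125²=15625, 434·6²=15624, difference 1.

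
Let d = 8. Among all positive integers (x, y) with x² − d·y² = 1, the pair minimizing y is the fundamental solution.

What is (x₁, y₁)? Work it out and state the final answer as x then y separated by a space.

3 1

[2; 1,4] for √8; ℓ=2 ⇒ convergent index 1
i=0: a=2 ⇒ p=2, q=1
i=1: a=1 ⇒ p=3, q=1
(x₁, y₁) = (3, 1);  3² − 8·1² = 1 ✓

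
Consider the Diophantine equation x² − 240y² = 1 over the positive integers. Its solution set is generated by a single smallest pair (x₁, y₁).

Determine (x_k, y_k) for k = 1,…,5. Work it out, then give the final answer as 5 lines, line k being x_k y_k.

√240 → a₀=15, period (2,30); ℓ=2 even so k=1
k=0  a_k=15  p_k/q_k = 15/1
k=1  a_k=2  p_k/q_k = 31/2
(x₁, y₁) = (31, 2);  31² − 240·2² = 1 ✓
k=2:  x_2 = 31·31+240·2·2 = 1921,  y_2 = 31·2+2·31 = 124
k=3:  x_3 = 31·1921+240·2·124 = 119071,  y_3 = 31·124+2·1921 = 7686
k=4:  x_4 = 31·119071+240·2·7686 = 7380481,  y_4 = 31·7686+2·119071 = 476408
k=5:  x_5 = 31·7380481+240·2·476408 = 457470751,  y_5 = 31·476408+2·7380481 = 29529610

31 2
1921 124
119071 7686
7380481 476408
457470751 29529610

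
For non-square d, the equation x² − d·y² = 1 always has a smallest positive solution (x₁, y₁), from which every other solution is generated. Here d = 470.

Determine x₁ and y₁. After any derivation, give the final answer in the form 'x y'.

1691 78

√470 → a₀=21, period (1,2,8,2,1,42); ℓ=6 even so k=5
a_0=21:  p_0=21·1+0=21,  q_0=21·0+1=1
…
a_3=8:  p_3=8·65+22=542,  q_3=8·3+1=25
a_4=2:  p_4=2·542+65=1149,  q_4=2·25+3=53
a_5=1:  p_5=1·1149+542=1691,  q_5=1·53+25=78
fundamental: x₁=1691, y₁=78  (since 2859481 − 470·6084 = 1)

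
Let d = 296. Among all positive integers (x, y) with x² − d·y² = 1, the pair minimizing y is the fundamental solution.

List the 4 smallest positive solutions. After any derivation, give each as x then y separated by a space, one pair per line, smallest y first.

3699 215
27365201 1590570
202447753299 11767036645
1497708451540801 87052535509140

d=296: √d = [17; 4,1,7,1,4,34] (ℓ=6, even), read p_5/q_5
k=0  a_k=17  p_k/q_k = 17/1
k=1  a_k=4  p_k/q_k = 69/4
…
k=3  a_k=7  p_k/q_k = 671/39
k=4  a_k=1  p_k/q_k = 757/44
k=5  a_k=4  p_k/q_k = 3699/215
fundamental: x₁=3699, y₁=215  (since 13682601 − 296·46225 = 1)
n=2: (3699,215)∘(3699,215) = (3699·3699+296·215·215, 3699·215+215·3699) = (27365201,1590570)
n=3: (27365201,1590570)∘(3699,215) = (3699·27365201+296·215·1590570, 3699·1590570+215·27365201) = (202447753299,11767036645)
n=4: (202447753299,11767036645)∘(3699,215) = (3699·202447753299+296·215·11767036645, 3699·11767036645+215·202447753299) = (1497708451540801,87052535509140)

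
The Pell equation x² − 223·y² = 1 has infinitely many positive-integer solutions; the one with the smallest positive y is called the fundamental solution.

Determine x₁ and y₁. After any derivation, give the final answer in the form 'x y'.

√223 → a₀=14, period (1,13,1,28); ℓ=4 even so k=3
a_0=14:  p_0=14·1+0=14,  q_0=14·0+1=1
a_1=1:  p_1=1·14+1=15,  q_1=1·1+0=1
a_2=13:  p_2=13·15+14=209,  q_2=13·1+1=14
a_3=1:  p_3=1·209+15=224,  q_3=1·14+1=15
(x₁, y₁) = (224, 15);  224² − 223·15² = 1 ✓

224 15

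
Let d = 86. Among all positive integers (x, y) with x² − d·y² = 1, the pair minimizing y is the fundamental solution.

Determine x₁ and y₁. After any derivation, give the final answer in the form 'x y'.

d=86: √d = [9; 3,1,1,1,8,1,1,1,3,18] (ℓ=10, even), read p_9/q_9
i=0: a=9 ⇒ p=9, q=1
…
i=2: a=1 ⇒ p=37, q=4
i=3: a=1 ⇒ p=65, q=7
i=4: a=1 ⇒ p=102, q=11
…
i=6: a=1 ⇒ p=983, q=106
…
i=8: a=1 ⇒ p=2847, q=307
i=9: a=3 ⇒ p=10405, q=1122
(x₁, y₁) = (10405, 1122);  10405² − 86·1122² = 1 ✓

10405 1122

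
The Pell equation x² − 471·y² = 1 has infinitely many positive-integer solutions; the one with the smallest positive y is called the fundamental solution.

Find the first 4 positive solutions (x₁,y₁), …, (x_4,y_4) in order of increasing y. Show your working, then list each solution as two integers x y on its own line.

[21; 1,2,2,1,3,…,2,1,42] for √471; ℓ=14 ⇒ convergent index 13
a_0=21:  p_0=21·1+0=21,  q_0=21·0+1=1
…
a_4=1:  p_4=1·152+65=217,  q_4=1·7+3=10
a_5=3:  p_5=3·217+152=803,  q_5=3·10+7=37
…
a_7=14:  p_7=14·3429+803=48809,  q_7=14·158+37=2249
a_8=4:  p_8=4·48809+3429=198665,  q_8=4·2249+158=9154
…
a_10=1:  p_10=1·644804+198665=843469,  q_10=1·29711+9154=38865
…
a_12=2:  p_12=2·2331742+843469=5506953,  q_12=2·107441+38865=253747
a_13=1:  p_13=1·5506953+2331742=7838695,  q_13=1·253747+107441=361188
→ (7838695, 361188).  Check: 7838695²=61445139303025, 471·361188²=61445139303024, difference 1.
n=2: (7838695,361188)∘(7838695,361188) = (7838695·7838695+471·361188·361188, 7838695·361188+361188·7838695) = (122890278606049,5662485139320)
n=3: (122890278606049,5662485139320)∘(7838695,361188) = (7838695·122890278606049+471·361188·5662485139320, 7838695·5662485139320+361188·122890278606049) = (1926598824915678693415,88772987898323613612)
n=4: (1926598824915678693415,88772987898323613612)∘(7838695,361188) = (7838695·1926598824915678693415+471·361188·88772987898323613612, 7838695·88772987898323613612+361188·1926598824915678693415) = (30204041151744689101078780801,1391728752747293974319493360)

7838695 361188
122890278606049 5662485139320
1926598824915678693415 88772987898323613612
30204041151744689101078780801 1391728752747293974319493360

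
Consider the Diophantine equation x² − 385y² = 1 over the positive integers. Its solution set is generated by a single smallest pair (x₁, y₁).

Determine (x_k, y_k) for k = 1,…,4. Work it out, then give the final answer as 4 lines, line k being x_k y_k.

95831 4884
18367161121 936077208
3520286834677271 179410429834812
674705215289547953281 34386161802063660336

√385 = [19; 1,1,1,1,1,…,1,1,38, …], period ℓ=16 (even) → k=15
i=0: a=19 ⇒ p=19, q=1
i=1: a=1 ⇒ p=20, q=1
i=2: a=1 ⇒ p=39, q=2
…
i=4: a=1 ⇒ p=98, q=5
i=5: a=1 ⇒ p=157, q=8
i=6: a=3 ⇒ p=569, q=29
i=7: a=1 ⇒ p=726, q=37
i=8: a=2 ⇒ p=2021, q=103
i=9: a=1 ⇒ p=2747, q=140
…
i=12: a=1 ⇒ p=23271, q=1186
i=13: a=1 ⇒ p=36280, q=1849
i=14: a=1 ⇒ p=59551, q=3035
i=15: a=1 ⇒ p=95831, q=4884
(x₁, y₁) = (95831, 4884);  95831² − 385·4884² = 1 ✓
n=2: (95831,4884)∘(95831,4884) = (95831·95831+385·4884·4884, 95831·4884+4884·95831) = (18367161121,936077208)
n=3: (18367161121,936077208)∘(95831,4884) = (95831·18367161121+385·4884·936077208, 95831·936077208+4884·18367161121) = (3520286834677271,179410429834812)
n=4: (3520286834677271,179410429834812)∘(95831,4884) = (95831·3520286834677271+385·4884·179410429834812, 95831·179410429834812+4884·3520286834677271) = (674705215289547953281,34386161802063660336)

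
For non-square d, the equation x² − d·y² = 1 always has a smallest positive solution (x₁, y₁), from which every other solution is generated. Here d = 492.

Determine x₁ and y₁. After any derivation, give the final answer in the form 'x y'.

29767 1342

√492 = [22; 5,1,1,10,1,1,5,44, …], period ℓ=8 (even) → k=7
a_0=22:  p_0=22·1+0=22,  q_0=22·0+1=1
…
a_6=1:  p_6=1·2817+2573=5390,  q_6=1·127+116=243
a_7=5:  p_7=5·5390+2817=29767,  q_7=5·243+127=1342
→ (29767, 1342).  Check: 29767²=886074289, 492·1342²=886074288, difference 1.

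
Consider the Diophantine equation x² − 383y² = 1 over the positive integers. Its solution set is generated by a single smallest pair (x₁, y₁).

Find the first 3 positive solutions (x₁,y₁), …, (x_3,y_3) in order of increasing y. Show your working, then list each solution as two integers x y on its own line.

18768 959
704475647 35997024
26443197867024 1351184291905

d=383: √d = [19; 1,1,3,19,3,1,1,38] (ℓ=8, even), read p_7/q_7
i=0: a=19 ⇒ p=19, q=1
…
i=2: a=1 ⇒ p=39, q=2
…
i=6: a=1 ⇒ p=10705, q=547
i=7: a=1 ⇒ p=18768, q=959
→ (18768, 959).  Check: 18768²=352237824, 383·959²=352237823, difference 1.
(18768+959√383)^2 = 704475647 + 35997024√383
(18768+959√383)^3 = 26443197867024 + 1351184291905√383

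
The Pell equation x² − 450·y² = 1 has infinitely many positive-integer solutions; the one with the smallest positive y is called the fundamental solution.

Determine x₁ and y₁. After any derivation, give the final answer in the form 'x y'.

√450 = [21; 4,1,2,4,2,1,4,42, …], period ℓ=8 (even) → k=7
step 0: (21, 1)  from 21·(1,0) + (0,1)
step 1: (85, 4)  from 4·(21,1) + (1,0)
…
step 3: (297, 14)  from 2·(106,5) + (85,4)
step 4: (1294, 61)  from 4·(297,14) + (106,5)
step 5: (2885, 136)  from 2·(1294,61) + (297,14)
step 6: (4179, 197)  from 1·(2885,136) + (1294,61)
step 7: (19601, 924)  from 4·(4179,197) + (2885,136)
fundamental: x₁=19601, y₁=924  (since 384199201 − 450·853776 = 1)

19601 924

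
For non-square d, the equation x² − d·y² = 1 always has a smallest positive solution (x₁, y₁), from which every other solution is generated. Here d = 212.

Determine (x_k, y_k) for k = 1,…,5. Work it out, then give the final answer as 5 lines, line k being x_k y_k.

√212 = [14; 1,1,3,1,1,…,1,1,28, …], period ℓ=14 (even) → k=13
i=0: a=14 ⇒ p=14, q=1
i=1: a=1 ⇒ p=15, q=1
i=2: a=1 ⇒ p=29, q=2
i=3: a=3 ⇒ p=102, q=7
…
i=5: a=1 ⇒ p=233, q=16
i=6: a=1 ⇒ p=364, q=25
i=7: a=6 ⇒ p=2417, q=166
…
i=9: a=1 ⇒ p=5198, q=357
i=10: a=1 ⇒ p=7979, q=548
i=11: a=3 ⇒ p=29135, q=2001
i=12: a=1 ⇒ p=37114, q=2549
i=13: a=1 ⇒ p=66249, q=4550
→ (66249, 4550).  Check: 66249²=4388930001, 212·4550²=4388930000, difference 1.
(x_2, y_2) = (66249·66249 + 212·4550·4550, 66249·4550 + 4550·66249) = (8777860001, 602865900)
(x_3, y_3) = (66249·8777860001 + 212·4550·602865900, 66249·602865900 + 4550·8777860001) = (1163048894346249, 79878526013650)
(x_4, y_4) = (66249·1163048894346249 + 212·4550·79878526013650, 66249·79878526013650 + 4550·1163048894346249) = (154101652394311440001, 10583744939153731800)
(x_5, y_5) = (66249·154101652394311440001 + 212·4550·10583744939153731800, 66249·10583744939153731800 + 4550·154101652394311440001) = (20418160737778428282906249, 1402325036868112630022750)

66249 4550
8777860001 602865900
1163048894346249 79878526013650
154101652394311440001 10583744939153731800
20418160737778428282906249 1402325036868112630022750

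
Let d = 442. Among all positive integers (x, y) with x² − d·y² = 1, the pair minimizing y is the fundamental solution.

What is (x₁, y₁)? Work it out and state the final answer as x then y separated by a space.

√442 → a₀=21, period (42); ℓ=1 odd so k=1
i=0: a=21 ⇒ p=21, q=1
i=1: a=42 ⇒ p=883, q=42
fundamental: x₁=883, y₁=42  (since 779689 − 442·1764 = 1)

883 42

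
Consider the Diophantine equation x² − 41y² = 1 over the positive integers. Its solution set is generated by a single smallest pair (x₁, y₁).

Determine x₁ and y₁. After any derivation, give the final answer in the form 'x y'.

2049 320

[6; 2,2,12] for √41; ℓ=3 ⇒ convergent index 5
k=0  a_k=6  p_k/q_k = 6/1
…
k=4  a_k=2  p_k/q_k = 826/129
k=5  a_k=2  p_k/q_k = 2049/320
→ (2049, 320).  Check: 2049²=4198401, 41·320²=4198400, difference 1.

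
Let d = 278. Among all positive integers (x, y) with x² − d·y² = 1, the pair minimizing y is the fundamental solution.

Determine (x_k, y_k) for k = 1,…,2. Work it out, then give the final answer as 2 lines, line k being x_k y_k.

d=278: √d = [16; 1,2,16,2,1,32] (ℓ=6, even), read p_5/q_5
step 0: (16, 1)  from 16·(1,0) + (0,1)
step 1: (17, 1)  from 1·(16,1) + (1,0)
…
step 4: (1684, 101)  from 2·(817,49) + (50,3)
step 5: (2501, 150)  from 1·(1684,101) + (817,49)
→ (2501, 150).  Check: 2501²=6255001, 278·150²=6255000, difference 1.
k=2:  x_2 = 2501·2501+278·150·150 = 12510001,  y_2 = 2501·150+150·2501 = 750300

2501 150
12510001 750300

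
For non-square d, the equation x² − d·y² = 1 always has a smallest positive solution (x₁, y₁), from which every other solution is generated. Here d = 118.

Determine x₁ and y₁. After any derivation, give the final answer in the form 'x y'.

306917 28254

d=118: √d = [10; 1,6,3,2,10,2,3,6,1,20] (ℓ=10, even), read p_9/q_9
step 0: (10, 1)  from 10·(1,0) + (0,1)
…
step 3: (239, 22)  from 3·(76,7) + (11,1)
…
step 5: (5779, 532)  from 10·(554,51) + (239,22)
…
step 8: (264802, 24377)  from 6·(42115,3877) + (12112,1115)
step 9: (306917, 28254)  from 1·(264802,24377) + (42115,3877)
(x₁, y₁) = (306917, 28254);  306917² − 118·28254² = 1 ✓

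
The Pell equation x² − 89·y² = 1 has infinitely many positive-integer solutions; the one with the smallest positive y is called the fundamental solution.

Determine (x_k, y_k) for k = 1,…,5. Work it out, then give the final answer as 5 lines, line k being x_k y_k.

500001 53000
500002000001 53000106000
500003000004500001 53000212000159000
500004000010000008000001 53000318000530000212000
500005000017500025000012500001 53000424001113001060000265000

√89 = [9; 2,3,3,2,18, …], period ℓ=5 (odd) → k=9
i=0: a=9 ⇒ p=9, q=1
i=1: a=2 ⇒ p=19, q=2
i=2: a=3 ⇒ p=66, q=7
i=3: a=3 ⇒ p=217, q=23
i=4: a=2 ⇒ p=500, q=53
…
i=7: a=3 ⇒ p=66019, q=6998
i=8: a=3 ⇒ p=216991, q=23001
i=9: a=2 ⇒ p=500001, q=53000
→ (500001, 53000).  Check: 500001²=250001000001, 89·53000²=250001000000, difference 1.
(500001+53000√89)^2 = 500002000001 + 53000106000√89
(500001+53000√89)^3 = 500003000004500001 + 53000212000159000√89
(500001+53000√89)^4 = 500004000010000008000001 + 53000318000530000212000√89
(500001+53000√89)^5 = 500005000017500025000012500001 + 53000424001113001060000265000√89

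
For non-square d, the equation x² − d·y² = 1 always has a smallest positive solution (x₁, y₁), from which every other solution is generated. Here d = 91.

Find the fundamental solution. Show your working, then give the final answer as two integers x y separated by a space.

√91 → a₀=9, period (1,1,5,1,5,1,1,18); ℓ=8 even so k=7
a_0=9:  p_0=9·1+0=9,  q_0=9·0+1=1
a_1=1:  p_1=1·9+1=10,  q_1=1·1+0=1
…
a_3=5:  p_3=5·19+10=105,  q_3=5·2+1=11
a_4=1:  p_4=1·105+19=124,  q_4=1·11+2=13
…
a_6=1:  p_6=1·725+124=849,  q_6=1·76+13=89
a_7=1:  p_7=1·849+725=1574,  q_7=1·89+76=165
fundamental: x₁=1574, y₁=165  (since 2477476 − 91·27225 = 1)

1574 165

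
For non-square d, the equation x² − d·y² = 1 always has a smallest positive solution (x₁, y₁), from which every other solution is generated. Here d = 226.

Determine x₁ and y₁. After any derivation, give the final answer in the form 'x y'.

451 30

√226 = [15; 30, …], period ℓ=1 (odd) → k=1
step 0: (15, 1)  from 15·(1,0) + (0,1)
step 1: (451, 30)  from 30·(15,1) + (1,0)
fundamental: x₁=451, y₁=30  (since 203401 − 226·900 = 1)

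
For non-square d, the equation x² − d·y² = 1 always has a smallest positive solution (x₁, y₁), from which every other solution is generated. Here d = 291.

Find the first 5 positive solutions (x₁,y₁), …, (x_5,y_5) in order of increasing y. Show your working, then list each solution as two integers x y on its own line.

√291 → a₀=17, period (17,34); ℓ=2 even so k=1
step 0: (17, 1)  from 17·(1,0) + (0,1)
step 1: (290, 17)  from 17·(17,1) + (1,0)
→ (290, 17).  Check: 290²=84100, 291·17²=84099, difference 1.
n=2: (290,17)∘(290,17) = (290·290+291·17·17, 290·17+17·290) = (168199,9860)
n=3: (168199,9860)∘(290,17) = (290·168199+291·17·9860, 290·9860+17·168199) = (97555130,5718783)
n=4: (97555130,5718783)∘(290,17) = (290·97555130+291·17·5718783, 290·5718783+17·97555130) = (56581807201,3316884280)
n=5: (56581807201,3316884280)∘(290,17) = (290·56581807201+291·17·3316884280, 290·3316884280+17·56581807201) = (32817350621450,1923787163617)

290 17
168199 9860
97555130 5718783
56581807201 3316884280
32817350621450 1923787163617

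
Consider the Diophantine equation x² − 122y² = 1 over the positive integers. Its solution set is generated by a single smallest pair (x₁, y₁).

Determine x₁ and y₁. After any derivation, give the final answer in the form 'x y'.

243 22

d=122: √d = [11; 22] (ℓ=1, odd), read p_1/q_1
k=0  a_k=11  p_k/q_k = 11/1
k=1  a_k=22  p_k/q_k = 243/22
→ (243, 22).  Check: 243²=59049, 122·22²=59048, difference 1.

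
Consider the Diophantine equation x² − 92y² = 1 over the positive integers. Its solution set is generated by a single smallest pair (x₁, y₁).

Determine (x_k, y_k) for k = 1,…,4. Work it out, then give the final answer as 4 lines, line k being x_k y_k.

1151 120
2649601 276240
6099380351 635904360
14040770918401 1463851560480

[9; 1,1,2,4,2,1,1,18] for √92; ℓ=8 ⇒ convergent index 7
step 0: (9, 1)  from 9·(1,0) + (0,1)
step 1: (10, 1)  from 1·(9,1) + (1,0)
step 2: (19, 2)  from 1·(10,1) + (9,1)
step 3: (48, 5)  from 2·(19,2) + (10,1)
…
step 6: (681, 71)  from 1·(470,49) + (211,22)
step 7: (1151, 120)  from 1·(681,71) + (470,49)
→ (1151, 120).  Check: 1151²=1324801, 92·120²=1324800, difference 1.
k=2:  x_2 = 1151·1151+92·120·120 = 2649601,  y_2 = 1151·120+120·1151 = 276240
k=3:  x_3 = 1151·2649601+92·120·276240 = 6099380351,  y_3 = 1151·276240+120·2649601 = 635904360
k=4:  x_4 = 1151·6099380351+92·120·635904360 = 14040770918401,  y_4 = 1151·635904360+120·6099380351 = 1463851560480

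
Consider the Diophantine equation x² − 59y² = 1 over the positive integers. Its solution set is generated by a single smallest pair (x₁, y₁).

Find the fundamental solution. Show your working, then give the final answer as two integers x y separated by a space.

530 69

√59 → a₀=7, period (1,2,7,2,1,14); ℓ=6 even so k=5
i=0: a=7 ⇒ p=7, q=1
i=1: a=1 ⇒ p=8, q=1
i=2: a=2 ⇒ p=23, q=3
i=3: a=7 ⇒ p=169, q=22
i=4: a=2 ⇒ p=361, q=47
i=5: a=1 ⇒ p=530, q=69
(x₁, y₁) = (530, 69);  530² − 59·69² = 1 ✓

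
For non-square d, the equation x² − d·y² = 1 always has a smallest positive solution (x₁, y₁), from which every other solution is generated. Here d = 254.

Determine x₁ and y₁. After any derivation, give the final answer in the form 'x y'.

[15; 1,14,1,30] for √254; ℓ=4 ⇒ convergent index 3
a_0=15:  p_0=15·1+0=15,  q_0=15·0+1=1
a_1=1:  p_1=1·15+1=16,  q_1=1·1+0=1
a_2=14:  p_2=14·16+15=239,  q_2=14·1+1=15
a_3=1:  p_3=1·239+16=255,  q_3=1·15+1=16
→ (255, 16).  Check: 255²=65025, 254·16²=65024, difference 1.

255 16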